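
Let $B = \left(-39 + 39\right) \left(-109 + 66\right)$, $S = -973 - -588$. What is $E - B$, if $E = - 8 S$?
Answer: $3080$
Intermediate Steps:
$S = -385$ ($S = -973 + 588 = -385$)
$E = 3080$ ($E = \left(-8\right) \left(-385\right) = 3080$)
$B = 0$ ($B = 0 \left(-43\right) = 0$)
$E - B = 3080 - 0 = 3080 + 0 = 3080$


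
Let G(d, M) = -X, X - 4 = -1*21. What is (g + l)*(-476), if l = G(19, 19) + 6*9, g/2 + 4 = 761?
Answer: -754460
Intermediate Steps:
g = 1514 (g = -8 + 2*761 = -8 + 1522 = 1514)
X = -17 (X = 4 - 1*21 = 4 - 21 = -17)
G(d, M) = 17 (G(d, M) = -1*(-17) = 17)
l = 71 (l = 17 + 6*9 = 17 + 54 = 71)
(g + l)*(-476) = (1514 + 71)*(-476) = 1585*(-476) = -754460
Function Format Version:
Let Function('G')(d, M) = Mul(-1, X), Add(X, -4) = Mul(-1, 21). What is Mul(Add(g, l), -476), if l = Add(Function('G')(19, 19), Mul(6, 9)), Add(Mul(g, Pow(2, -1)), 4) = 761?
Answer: -754460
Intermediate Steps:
g = 1514 (g = Add(-8, Mul(2, 761)) = Add(-8, 1522) = 1514)
X = -17 (X = Add(4, Mul(-1, 21)) = Add(4, -21) = -17)
Function('G')(d, M) = 17 (Function('G')(d, M) = Mul(-1, -17) = 17)
l = 71 (l = Add(17, Mul(6, 9)) = Add(17, 54) = 71)
Mul(Add(g, l), -476) = Mul(Add(1514, 71), -476) = Mul(1585, -476) = -754460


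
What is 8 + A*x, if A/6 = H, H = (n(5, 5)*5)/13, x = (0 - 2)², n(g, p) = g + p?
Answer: 1304/13 ≈ 100.31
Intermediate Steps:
x = 4 (x = (-2)² = 4)
H = 50/13 (H = ((5 + 5)*5)/13 = (10*5)*(1/13) = 50*(1/13) = 50/13 ≈ 3.8462)
A = 300/13 (A = 6*(50/13) = 300/13 ≈ 23.077)
8 + A*x = 8 + (300/13)*4 = 8 + 1200/13 = 1304/13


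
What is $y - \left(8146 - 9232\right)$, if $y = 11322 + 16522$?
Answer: $28930$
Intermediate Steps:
$y = 27844$
$y - \left(8146 - 9232\right) = 27844 - \left(8146 - 9232\right) = 27844 - -1086 = 27844 + 1086 = 28930$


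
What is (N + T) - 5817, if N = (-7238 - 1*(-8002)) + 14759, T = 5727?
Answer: 15433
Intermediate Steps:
N = 15523 (N = (-7238 + 8002) + 14759 = 764 + 14759 = 15523)
(N + T) - 5817 = (15523 + 5727) - 5817 = 21250 - 5817 = 15433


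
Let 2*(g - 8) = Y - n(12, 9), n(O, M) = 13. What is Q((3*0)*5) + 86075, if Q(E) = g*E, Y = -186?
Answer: 86075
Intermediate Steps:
g = -183/2 (g = 8 + (-186 - 1*13)/2 = 8 + (-186 - 13)/2 = 8 + (½)*(-199) = 8 - 199/2 = -183/2 ≈ -91.500)
Q(E) = -183*E/2
Q((3*0)*5) + 86075 = -183*3*0*5/2 + 86075 = -0*5 + 86075 = -183/2*0 + 86075 = 0 + 86075 = 86075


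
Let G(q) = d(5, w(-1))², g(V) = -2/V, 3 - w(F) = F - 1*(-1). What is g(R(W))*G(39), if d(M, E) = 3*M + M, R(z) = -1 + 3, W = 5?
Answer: -400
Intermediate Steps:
R(z) = 2
w(F) = 2 - F (w(F) = 3 - (F - 1*(-1)) = 3 - (F + 1) = 3 - (1 + F) = 3 + (-1 - F) = 2 - F)
d(M, E) = 4*M
G(q) = 400 (G(q) = (4*5)² = 20² = 400)
g(R(W))*G(39) = -2/2*400 = -2*½*400 = -1*400 = -400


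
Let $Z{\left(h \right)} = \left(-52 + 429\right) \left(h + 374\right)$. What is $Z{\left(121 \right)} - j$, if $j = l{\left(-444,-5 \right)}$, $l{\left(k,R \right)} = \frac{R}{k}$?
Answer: $\frac{82857055}{444} \approx 1.8662 \cdot 10^{5}$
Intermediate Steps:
$j = \frac{5}{444}$ ($j = - \frac{5}{-444} = \left(-5\right) \left(- \frac{1}{444}\right) = \frac{5}{444} \approx 0.011261$)
$Z{\left(h \right)} = 140998 + 377 h$ ($Z{\left(h \right)} = 377 \left(374 + h\right) = 140998 + 377 h$)
$Z{\left(121 \right)} - j = \left(140998 + 377 \cdot 121\right) - \frac{5}{444} = \left(140998 + 45617\right) - \frac{5}{444} = 186615 - \frac{5}{444} = \frac{82857055}{444}$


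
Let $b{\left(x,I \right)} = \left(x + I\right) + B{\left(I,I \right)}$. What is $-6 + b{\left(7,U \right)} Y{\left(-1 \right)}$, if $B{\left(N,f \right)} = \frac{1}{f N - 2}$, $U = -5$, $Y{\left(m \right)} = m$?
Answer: $- \frac{185}{23} \approx -8.0435$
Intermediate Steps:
$B{\left(N,f \right)} = \frac{1}{-2 + N f}$ ($B{\left(N,f \right)} = \frac{1}{N f - 2} = \frac{1}{-2 + N f}$)
$b{\left(x,I \right)} = I + x + \frac{1}{-2 + I^{2}}$ ($b{\left(x,I \right)} = \left(x + I\right) + \frac{1}{-2 + I I} = \left(I + x\right) + \frac{1}{-2 + I^{2}} = I + x + \frac{1}{-2 + I^{2}}$)
$-6 + b{\left(7,U \right)} Y{\left(-1 \right)} = -6 + \frac{1 + \left(-2 + \left(-5\right)^{2}\right) \left(-5 + 7\right)}{-2 + \left(-5\right)^{2}} \left(-1\right) = -6 + \frac{1 + \left(-2 + 25\right) 2}{-2 + 25} \left(-1\right) = -6 + \frac{1 + 23 \cdot 2}{23} \left(-1\right) = -6 + \frac{1 + 46}{23} \left(-1\right) = -6 + \frac{1}{23} \cdot 47 \left(-1\right) = -6 + \frac{47}{23} \left(-1\right) = -6 - \frac{47}{23} = - \frac{185}{23}$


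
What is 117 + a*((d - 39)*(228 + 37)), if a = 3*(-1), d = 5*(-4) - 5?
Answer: 50997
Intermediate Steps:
d = -25 (d = -20 - 5 = -25)
a = -3
117 + a*((d - 39)*(228 + 37)) = 117 - 3*(-25 - 39)*(228 + 37) = 117 - (-192)*265 = 117 - 3*(-16960) = 117 + 50880 = 50997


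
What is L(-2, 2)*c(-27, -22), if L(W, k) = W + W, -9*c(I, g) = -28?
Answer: -112/9 ≈ -12.444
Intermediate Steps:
c(I, g) = 28/9 (c(I, g) = -⅑*(-28) = 28/9)
L(W, k) = 2*W
L(-2, 2)*c(-27, -22) = (2*(-2))*(28/9) = -4*28/9 = -112/9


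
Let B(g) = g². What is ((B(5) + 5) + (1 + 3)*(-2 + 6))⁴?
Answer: 4477456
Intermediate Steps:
((B(5) + 5) + (1 + 3)*(-2 + 6))⁴ = ((5² + 5) + (1 + 3)*(-2 + 6))⁴ = ((25 + 5) + 4*4)⁴ = (30 + 16)⁴ = 46⁴ = 4477456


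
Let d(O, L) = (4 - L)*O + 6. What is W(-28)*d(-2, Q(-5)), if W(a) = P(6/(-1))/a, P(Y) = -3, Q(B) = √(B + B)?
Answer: -3/14 + 3*I*√10/14 ≈ -0.21429 + 0.67763*I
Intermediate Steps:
Q(B) = √2*√B (Q(B) = √(2*B) = √2*√B)
d(O, L) = 6 + O*(4 - L) (d(O, L) = O*(4 - L) + 6 = 6 + O*(4 - L))
W(a) = -3/a
W(-28)*d(-2, Q(-5)) = (-3/(-28))*(6 + 4*(-2) - 1*√2*√(-5)*(-2)) = (-3*(-1/28))*(6 - 8 - 1*√2*(I*√5)*(-2)) = 3*(6 - 8 - 1*I*√10*(-2))/28 = 3*(6 - 8 + 2*I*√10)/28 = 3*(-2 + 2*I*√10)/28 = -3/14 + 3*I*√10/14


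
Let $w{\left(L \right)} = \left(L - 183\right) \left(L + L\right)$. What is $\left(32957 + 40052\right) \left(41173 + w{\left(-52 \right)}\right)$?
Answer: $4790339517$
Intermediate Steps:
$w{\left(L \right)} = 2 L \left(-183 + L\right)$ ($w{\left(L \right)} = \left(-183 + L\right) 2 L = 2 L \left(-183 + L\right)$)
$\left(32957 + 40052\right) \left(41173 + w{\left(-52 \right)}\right) = \left(32957 + 40052\right) \left(41173 + 2 \left(-52\right) \left(-183 - 52\right)\right) = 73009 \left(41173 + 2 \left(-52\right) \left(-235\right)\right) = 73009 \left(41173 + 24440\right) = 73009 \cdot 65613 = 4790339517$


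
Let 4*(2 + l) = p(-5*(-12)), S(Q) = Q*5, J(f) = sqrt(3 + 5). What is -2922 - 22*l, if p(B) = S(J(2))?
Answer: -2878 - 55*sqrt(2) ≈ -2955.8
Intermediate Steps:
J(f) = 2*sqrt(2) (J(f) = sqrt(8) = 2*sqrt(2))
S(Q) = 5*Q
p(B) = 10*sqrt(2) (p(B) = 5*(2*sqrt(2)) = 10*sqrt(2))
l = -2 + 5*sqrt(2)/2 (l = -2 + (10*sqrt(2))/4 = -2 + 5*sqrt(2)/2 ≈ 1.5355)
-2922 - 22*l = -2922 - 22*(-2 + 5*sqrt(2)/2) = -2922 - (-44 + 55*sqrt(2)) = -2922 + (44 - 55*sqrt(2)) = -2878 - 55*sqrt(2)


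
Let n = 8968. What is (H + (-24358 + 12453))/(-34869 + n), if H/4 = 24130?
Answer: -84615/25901 ≈ -3.2669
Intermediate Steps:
H = 96520 (H = 4*24130 = 96520)
(H + (-24358 + 12453))/(-34869 + n) = (96520 + (-24358 + 12453))/(-34869 + 8968) = (96520 - 11905)/(-25901) = 84615*(-1/25901) = -84615/25901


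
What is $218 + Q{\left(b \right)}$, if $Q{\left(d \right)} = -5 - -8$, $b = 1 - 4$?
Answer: $221$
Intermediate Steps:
$b = -3$ ($b = 1 - 4 = -3$)
$Q{\left(d \right)} = 3$ ($Q{\left(d \right)} = -5 + 8 = 3$)
$218 + Q{\left(b \right)} = 218 + 3 = 221$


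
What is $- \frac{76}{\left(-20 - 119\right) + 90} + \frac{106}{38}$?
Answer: $\frac{4041}{931} \approx 4.3405$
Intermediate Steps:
$- \frac{76}{\left(-20 - 119\right) + 90} + \frac{106}{38} = - \frac{76}{-139 + 90} + 106 \cdot \frac{1}{38} = - \frac{76}{-49} + \frac{53}{19} = \left(-76\right) \left(- \frac{1}{49}\right) + \frac{53}{19} = \frac{76}{49} + \frac{53}{19} = \frac{4041}{931}$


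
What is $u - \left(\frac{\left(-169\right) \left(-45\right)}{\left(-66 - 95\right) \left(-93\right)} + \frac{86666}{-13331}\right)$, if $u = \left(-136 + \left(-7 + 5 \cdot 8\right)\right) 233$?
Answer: $- \frac{1596375213058}{66535021} \approx -23993.0$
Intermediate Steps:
$u = -23999$ ($u = \left(-136 + \left(-7 + 40\right)\right) 233 = \left(-136 + 33\right) 233 = \left(-103\right) 233 = -23999$)
$u - \left(\frac{\left(-169\right) \left(-45\right)}{\left(-66 - 95\right) \left(-93\right)} + \frac{86666}{-13331}\right) = -23999 - \left(\frac{\left(-169\right) \left(-45\right)}{\left(-66 - 95\right) \left(-93\right)} + \frac{86666}{-13331}\right) = -23999 - \left(\frac{7605}{\left(-161\right) \left(-93\right)} + 86666 \left(- \frac{1}{13331}\right)\right) = -23999 - \left(\frac{7605}{14973} - \frac{86666}{13331}\right) = -23999 - \left(7605 \cdot \frac{1}{14973} - \frac{86666}{13331}\right) = -23999 - \left(\frac{2535}{4991} - \frac{86666}{13331}\right) = -23999 - - \frac{398755921}{66535021} = -23999 + \frac{398755921}{66535021} = - \frac{1596375213058}{66535021}$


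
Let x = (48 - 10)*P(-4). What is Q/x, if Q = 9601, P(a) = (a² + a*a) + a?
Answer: 9601/1064 ≈ 9.0235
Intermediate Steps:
P(a) = a + 2*a² (P(a) = (a² + a²) + a = 2*a² + a = a + 2*a²)
x = 1064 (x = (48 - 10)*(-4*(1 + 2*(-4))) = 38*(-4*(1 - 8)) = 38*(-4*(-7)) = 38*28 = 1064)
Q/x = 9601/1064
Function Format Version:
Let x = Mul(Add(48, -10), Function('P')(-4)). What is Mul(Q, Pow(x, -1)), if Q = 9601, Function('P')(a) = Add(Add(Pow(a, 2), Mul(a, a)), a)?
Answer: Rational(9601, 1064) ≈ 9.0235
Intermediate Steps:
Function('P')(a) = Add(a, Mul(2, Pow(a, 2))) (Function('P')(a) = Add(Add(Pow(a, 2), Pow(a, 2)), a) = Add(Mul(2, Pow(a, 2)), a) = Add(a, Mul(2, Pow(a, 2))))
x = 1064 (x = Mul(Add(48, -10), Mul(-4, Add(1, Mul(2, -4)))) = Mul(38, Mul(-4, Add(1, -8))) = Mul(38, Mul(-4, -7)) = Mul(38, 28) = 1064)
Mul(Q, Pow(x, -1)) = Mul(9601, Pow(1064, -1)) = Mul(9601, Rational(1, 1064)) = Rational(9601, 1064)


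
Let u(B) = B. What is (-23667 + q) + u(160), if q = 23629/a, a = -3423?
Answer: -80488090/3423 ≈ -23514.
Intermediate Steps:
q = -23629/3423 (q = 23629/(-3423) = 23629*(-1/3423) = -23629/3423 ≈ -6.9030)
(-23667 + q) + u(160) = (-23667 - 23629/3423) + 160 = -81035770/3423 + 160 = -80488090/3423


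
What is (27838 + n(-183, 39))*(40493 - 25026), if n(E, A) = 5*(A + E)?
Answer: 419434106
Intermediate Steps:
n(E, A) = 5*A + 5*E
(27838 + n(-183, 39))*(40493 - 25026) = (27838 + (5*39 + 5*(-183)))*(40493 - 25026) = (27838 + (195 - 915))*15467 = (27838 - 720)*15467 = 27118*15467 = 419434106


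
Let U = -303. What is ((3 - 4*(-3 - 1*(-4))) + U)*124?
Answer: -37696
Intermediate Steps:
((3 - 4*(-3 - 1*(-4))) + U)*124 = ((3 - 4*(-3 - 1*(-4))) - 303)*124 = ((3 - 4*(-3 + 4)) - 303)*124 = ((3 - 4*1) - 303)*124 = ((3 - 4) - 303)*124 = (-1 - 303)*124 = -304*124 = -37696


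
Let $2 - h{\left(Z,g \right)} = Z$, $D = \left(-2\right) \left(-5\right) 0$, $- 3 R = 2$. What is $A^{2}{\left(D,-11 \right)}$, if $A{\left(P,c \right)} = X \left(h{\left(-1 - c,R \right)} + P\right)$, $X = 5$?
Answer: $1600$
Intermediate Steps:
$R = - \frac{2}{3}$ ($R = \left(- \frac{1}{3}\right) 2 = - \frac{2}{3} \approx -0.66667$)
$D = 0$ ($D = 10 \cdot 0 = 0$)
$h{\left(Z,g \right)} = 2 - Z$
$A{\left(P,c \right)} = 15 + 5 P + 5 c$ ($A{\left(P,c \right)} = 5 \left(\left(2 - \left(-1 - c\right)\right) + P\right) = 5 \left(\left(2 + \left(1 + c\right)\right) + P\right) = 5 \left(\left(3 + c\right) + P\right) = 5 \left(3 + P + c\right) = 15 + 5 P + 5 c$)
$A^{2}{\left(D,-11 \right)} = \left(15 + 5 \cdot 0 + 5 \left(-11\right)\right)^{2} = \left(15 + 0 - 55\right)^{2} = \left(-40\right)^{2} = 1600$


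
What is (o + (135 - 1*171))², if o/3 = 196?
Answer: 304704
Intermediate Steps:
o = 588 (o = 3*196 = 588)
(o + (135 - 1*171))² = (588 + (135 - 1*171))² = (588 + (135 - 171))² = (588 - 36)² = 552² = 304704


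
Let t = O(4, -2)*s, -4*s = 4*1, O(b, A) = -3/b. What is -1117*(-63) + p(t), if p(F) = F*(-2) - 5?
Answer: 140729/2 ≈ 70365.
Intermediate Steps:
s = -1 ≈ -1.0000
t = ¾ (t = -3/4*(-1) = -3*¼*(-1) = -¾*(-1) = ¾ ≈ 0.75000)
p(F) = -5 - 2*F (p(F) = -2*F - 5 = -5 - 2*F)
-1117*(-63) + p(t) = -1117*(-63) + (-5 - 2*¾) = 70371 + (-5 - 3/2) = 70371 - 13/2 = 140729/2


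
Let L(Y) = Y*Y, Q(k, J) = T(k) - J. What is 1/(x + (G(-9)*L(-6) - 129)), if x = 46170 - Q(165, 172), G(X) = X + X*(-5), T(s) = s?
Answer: 1/47344 ≈ 2.1122e-5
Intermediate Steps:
Q(k, J) = k - J
G(X) = -4*X (G(X) = X - 5*X = -4*X)
L(Y) = Y²
x = 46177 (x = 46170 - (165 - 1*172) = 46170 - (165 - 172) = 46170 - 1*(-7) = 46170 + 7 = 46177)
1/(x + (G(-9)*L(-6) - 129)) = 1/(46177 + (-4*(-9)*(-6)² - 129)) = 1/(46177 + (36*36 - 129)) = 1/(46177 + (1296 - 129)) = 1/(46177 + 1167) = 1/47344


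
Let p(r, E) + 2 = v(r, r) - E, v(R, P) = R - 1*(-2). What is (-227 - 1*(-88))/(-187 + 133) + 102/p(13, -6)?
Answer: 8149/1026 ≈ 7.9425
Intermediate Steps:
v(R, P) = 2 + R (v(R, P) = R + 2 = 2 + R)
p(r, E) = r - E (p(r, E) = -2 + ((2 + r) - E) = -2 + (2 + r - E) = r - E)
(-227 - 1*(-88))/(-187 + 133) + 102/p(13, -6) = (-227 - 1*(-88))/(-187 + 133) + 102/(13 - 1*(-6)) = (-227 + 88)/(-54) + 102/(13 + 6) = -139*(-1/54) + 102/19 = 139/54 + 102*(1/19) = 139/54 + 102/19 = 8149/1026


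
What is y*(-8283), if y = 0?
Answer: 0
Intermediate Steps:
y*(-8283) = 0*(-8283) = 0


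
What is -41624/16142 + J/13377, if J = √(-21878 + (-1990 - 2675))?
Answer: -20812/8071 + I*√26543/13377 ≈ -2.5786 + 0.012179*I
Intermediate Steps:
J = I*√26543 (J = √(-21878 - 4665) = √(-26543) = I*√26543 ≈ 162.92*I)
-41624/16142 + J/13377 = -41624/16142 + (I*√26543)/13377 = -41624*1/16142 + (I*√26543)*(1/13377) = -20812/8071 + I*√26543/13377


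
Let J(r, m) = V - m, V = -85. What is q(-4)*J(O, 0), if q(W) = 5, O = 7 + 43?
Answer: -425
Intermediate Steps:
O = 50
J(r, m) = -85 - m
q(-4)*J(O, 0) = 5*(-85 - 1*0) = 5*(-85 + 0) = 5*(-85) = -425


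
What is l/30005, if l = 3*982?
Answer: 2946/30005 ≈ 0.098184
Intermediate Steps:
l = 2946
l/30005 = 2946/30005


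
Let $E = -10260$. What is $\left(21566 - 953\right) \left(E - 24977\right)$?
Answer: $-726340281$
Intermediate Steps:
$\left(21566 - 953\right) \left(E - 24977\right) = \left(21566 - 953\right) \left(-10260 - 24977\right) = 20613 \left(-35237\right) = -726340281$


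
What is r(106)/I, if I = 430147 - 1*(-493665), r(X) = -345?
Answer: -345/923812 ≈ -0.00037345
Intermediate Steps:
I = 923812 (I = 430147 + 493665 = 923812)
r(106)/I = -345/923812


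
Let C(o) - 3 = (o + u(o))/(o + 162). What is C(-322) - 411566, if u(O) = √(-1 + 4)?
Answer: -32924879/80 - √3/160 ≈ -4.1156e+5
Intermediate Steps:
u(O) = √3
C(o) = 3 + (o + √3)/(162 + o) (C(o) = 3 + (o + √3)/(o + 162) = 3 + (o + √3)/(162 + o))
C(-322) - 411566 = (486 + √3 + 4*(-322))/(162 - 322) - 411566 = (486 + √3 - 1288)/(-160) - 411566 = -(-802 + √3)/160 - 411566 = (401/80 - √3/160) - 411566 = -32924879/80 - √3/160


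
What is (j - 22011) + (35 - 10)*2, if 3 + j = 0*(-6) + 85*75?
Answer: -15589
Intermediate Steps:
j = 6372 (j = -3 + (0*(-6) + 85*75) = -3 + (0 + 6375) = -3 + 6375 = 6372)
(j - 22011) + (35 - 10)*2 = (6372 - 22011) + (35 - 10)*2 = -15639 + 25*2 = -15639 + 50 = -15589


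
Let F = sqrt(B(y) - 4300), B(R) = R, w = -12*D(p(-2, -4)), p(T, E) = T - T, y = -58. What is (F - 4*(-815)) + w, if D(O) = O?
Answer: 3260 + I*sqrt(4358) ≈ 3260.0 + 66.015*I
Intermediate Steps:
p(T, E) = 0
w = 0 (w = -12*0 = 0)
F = I*sqrt(4358) (F = sqrt(-58 - 4300) = sqrt(-4358) = I*sqrt(4358) ≈ 66.015*I)
(F - 4*(-815)) + w = (I*sqrt(4358) - 4*(-815)) + 0 = (I*sqrt(4358) + 3260) + 0 = (3260 + I*sqrt(4358)) + 0 = 3260 + I*sqrt(4358)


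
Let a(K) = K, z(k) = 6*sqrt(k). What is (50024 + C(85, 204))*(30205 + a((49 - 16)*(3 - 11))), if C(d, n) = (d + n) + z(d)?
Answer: 1506421533 + 179646*sqrt(85) ≈ 1.5081e+9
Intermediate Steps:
C(d, n) = d + n + 6*sqrt(d) (C(d, n) = (d + n) + 6*sqrt(d) = d + n + 6*sqrt(d))
(50024 + C(85, 204))*(30205 + a((49 - 16)*(3 - 11))) = (50024 + (85 + 204 + 6*sqrt(85)))*(30205 + (49 - 16)*(3 - 11)) = (50024 + (289 + 6*sqrt(85)))*(30205 + 33*(-8)) = (50313 + 6*sqrt(85))*(30205 - 264) = (50313 + 6*sqrt(85))*29941 = 1506421533 + 179646*sqrt(85)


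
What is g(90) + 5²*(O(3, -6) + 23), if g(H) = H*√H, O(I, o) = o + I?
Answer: 500 + 270*√10 ≈ 1353.8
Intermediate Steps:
O(I, o) = I + o
g(H) = H^(3/2)
g(90) + 5²*(O(3, -6) + 23) = 90^(3/2) + 5²*((3 - 6) + 23) = 270*√10 + 25*(-3 + 23) = 270*√10 + 25*20 = 270*√10 + 500 = 500 + 270*√10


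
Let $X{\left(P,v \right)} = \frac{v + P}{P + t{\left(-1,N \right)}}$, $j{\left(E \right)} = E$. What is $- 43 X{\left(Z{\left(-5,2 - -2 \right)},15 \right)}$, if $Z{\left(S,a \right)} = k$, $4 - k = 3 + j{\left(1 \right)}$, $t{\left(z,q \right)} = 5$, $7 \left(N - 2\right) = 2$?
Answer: $-129$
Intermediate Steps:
$N = \frac{16}{7}$ ($N = 2 + \frac{1}{7} \cdot 2 = 2 + \frac{2}{7} = \frac{16}{7} \approx 2.2857$)
$k = 0$ ($k = 4 - \left(3 + 1\right) = 4 - 4 = 0$)
$Z{\left(S,a \right)} = 0$
$X{\left(P,v \right)} = \frac{P + v}{5 + P}$ ($X{\left(P,v \right)} = \frac{v + P}{P + 5} = \frac{P + v}{5 + P}$)
$- 43 X{\left(Z{\left(-5,2 - -2 \right)},15 \right)} = - 43 \frac{0 + 15}{5 + 0} = - 43 \cdot \frac{1}{5} \cdot 15 = \left(-43\right) 3 = -129$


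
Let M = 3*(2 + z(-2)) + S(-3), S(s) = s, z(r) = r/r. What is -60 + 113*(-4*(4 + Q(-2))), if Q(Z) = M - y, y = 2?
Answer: -3676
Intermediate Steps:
z(r) = 1
M = 6 (M = 3*(2 + 1) - 3 = 3*3 - 3 = 9 - 3 = 6)
Q(Z) = 4 (Q(Z) = 6 - 1*2 = 6 - 2 = 4)
-60 + 113*(-4*(4 + Q(-2))) = -60 + 113*(-4*(4 + 4)) = -60 + 113*(-4*8) = -60 + 113*(-32) = -60 - 3616 = -3676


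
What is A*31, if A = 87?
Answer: 2697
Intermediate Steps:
A*31 = 87*31 = 2697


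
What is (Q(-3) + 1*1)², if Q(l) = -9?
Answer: 64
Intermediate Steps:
(Q(-3) + 1*1)² = (-9 + 1*1)² = (-9 + 1)² = (-8)² = 64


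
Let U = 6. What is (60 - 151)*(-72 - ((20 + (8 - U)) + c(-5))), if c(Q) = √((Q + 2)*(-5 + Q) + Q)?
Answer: 9009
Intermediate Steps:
c(Q) = √(Q + (-5 + Q)*(2 + Q)) (c(Q) = √((2 + Q)*(-5 + Q) + Q) = √((-5 + Q)*(2 + Q) + Q) = √(Q + (-5 + Q)*(2 + Q)))
(60 - 151)*(-72 - ((20 + (8 - U)) + c(-5))) = (60 - 151)*(-72 - ((20 + (8 - 1*6)) + √(-10 + (-5)² - 2*(-5)))) = -91*(-72 - ((20 + (8 - 6)) + √(-10 + 25 + 10))) = -91*(-72 - ((20 + 2) + √25)) = -91*(-72 - (22 + 5)) = -91*(-72 - 1*27) = -91*(-72 - 27) = -91*(-99) = 9009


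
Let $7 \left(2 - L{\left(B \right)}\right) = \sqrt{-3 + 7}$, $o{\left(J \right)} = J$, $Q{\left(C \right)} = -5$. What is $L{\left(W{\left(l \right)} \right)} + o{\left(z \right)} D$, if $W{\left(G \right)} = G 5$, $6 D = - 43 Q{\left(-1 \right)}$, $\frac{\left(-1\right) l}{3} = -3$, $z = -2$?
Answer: $- \frac{1469}{21} \approx -69.952$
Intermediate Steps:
$l = 9$ ($l = \left(-3\right) \left(-3\right) = 9$)
$D = \frac{215}{6}$ ($D = \frac{\left(-43\right) \left(-5\right)}{6} = \frac{1}{6} \cdot 215 = \frac{215}{6} \approx 35.833$)
$W{\left(G \right)} = 5 G$
$L{\left(B \right)} = \frac{12}{7}$ ($L{\left(B \right)} = 2 - \frac{\sqrt{-3 + 7}}{7} = 2 - \frac{\sqrt{4}}{7} = 2 - \frac{2}{7} = \frac{12}{7}$)
$L{\left(W{\left(l \right)} \right)} + o{\left(z \right)} D = \frac{12}{7} - \frac{215}{3} = - \frac{1469}{21}$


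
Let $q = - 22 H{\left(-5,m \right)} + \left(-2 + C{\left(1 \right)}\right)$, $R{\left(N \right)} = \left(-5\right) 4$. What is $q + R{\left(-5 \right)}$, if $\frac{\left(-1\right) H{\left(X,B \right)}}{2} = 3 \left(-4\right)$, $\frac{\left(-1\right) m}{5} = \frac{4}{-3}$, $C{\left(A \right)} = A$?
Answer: $-549$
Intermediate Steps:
$m = \frac{20}{3}$ ($m = - 5 \frac{4}{-3} = - 5 \cdot 4 \left(- \frac{1}{3}\right) = \left(-5\right) \left(- \frac{4}{3}\right) = \frac{20}{3} \approx 6.6667$)
$H{\left(X,B \right)} = 24$ ($H{\left(X,B \right)} = - 2 \cdot 3 \left(-4\right) = \left(-2\right) \left(-12\right) = 24$)
$R{\left(N \right)} = -20$
$q = -529$ ($q = \left(-22\right) 24 + \left(-2 + 1\right) = -528 - 1 = -529$)
$q + R{\left(-5 \right)} = -529 - 20 = -549$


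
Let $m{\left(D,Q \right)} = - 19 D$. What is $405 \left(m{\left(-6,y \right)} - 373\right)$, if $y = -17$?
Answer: $-104895$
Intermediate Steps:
$405 \left(m{\left(-6,y \right)} - 373\right) = 405 \left(\left(-19\right) \left(-6\right) - 373\right) = 405 \left(114 - 373\right) = 405 \left(-259\right) = -104895$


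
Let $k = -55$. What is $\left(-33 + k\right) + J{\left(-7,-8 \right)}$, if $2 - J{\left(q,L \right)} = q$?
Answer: $-79$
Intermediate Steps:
$J{\left(q,L \right)} = 2 - q$
$\left(-33 + k\right) + J{\left(-7,-8 \right)} = \left(-33 - 55\right) + \left(2 - -7\right) = -88 + \left(2 + 7\right) = -88 + 9 = -79$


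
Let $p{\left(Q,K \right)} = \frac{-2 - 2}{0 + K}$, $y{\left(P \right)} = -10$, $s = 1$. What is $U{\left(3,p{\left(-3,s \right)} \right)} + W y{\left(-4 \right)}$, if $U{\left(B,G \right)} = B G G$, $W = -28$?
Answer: $328$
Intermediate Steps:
$p{\left(Q,K \right)} = - \frac{4}{K}$
$U{\left(B,G \right)} = B G^{2}$
$U{\left(3,p{\left(-3,s \right)} \right)} + W y{\left(-4 \right)} = 3 \left(- \frac{4}{1}\right)^{2} - -280 = 3 \left(\left(-4\right) 1\right)^{2} + 280 = 3 \left(-4\right)^{2} + 280 = 3 \cdot 16 + 280 = 48 + 280 = 328$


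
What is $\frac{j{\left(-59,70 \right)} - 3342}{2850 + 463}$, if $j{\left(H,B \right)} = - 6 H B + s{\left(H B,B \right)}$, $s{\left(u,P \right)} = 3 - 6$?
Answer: $\frac{21435}{3313} \approx 6.47$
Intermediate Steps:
$s{\left(u,P \right)} = -3$ ($s{\left(u,P \right)} = 3 - 6 = -3$)
$j{\left(H,B \right)} = -3 - 6 B H$ ($j{\left(H,B \right)} = - 6 H B - 3 = - 6 B H - 3 = -3 - 6 B H$)
$\frac{j{\left(-59,70 \right)} - 3342}{2850 + 463} = \frac{\left(-3 - 420 \left(-59\right)\right) - 3342}{2850 + 463} = \frac{\left(-3 + 24780\right) - 3342}{3313} = \left(24777 - 3342\right) \frac{1}{3313} = 21435 \cdot \frac{1}{3313} = \frac{21435}{3313}$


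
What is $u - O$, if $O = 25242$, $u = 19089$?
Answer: $-6153$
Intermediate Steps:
$u - O = 19089 - 25242 = -6153$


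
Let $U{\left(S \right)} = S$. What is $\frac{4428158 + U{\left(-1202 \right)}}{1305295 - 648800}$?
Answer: $\frac{4426956}{656495} \approx 6.7433$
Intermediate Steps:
$\frac{4428158 + U{\left(-1202 \right)}}{1305295 - 648800} = \frac{4428158 - 1202}{1305295 - 648800} = \frac{4426956}{656495}$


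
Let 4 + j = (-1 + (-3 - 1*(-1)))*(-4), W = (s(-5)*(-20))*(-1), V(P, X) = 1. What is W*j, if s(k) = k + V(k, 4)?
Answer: -640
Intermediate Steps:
s(k) = 1 + k (s(k) = k + 1 = 1 + k)
W = -80 (W = ((1 - 5)*(-20))*(-1) = -4*(-20)*(-1) = 80*(-1) = -80)
j = 8 (j = -4 + (-1 + (-3 - 1*(-1)))*(-4) = -4 + (-1 + (-3 + 1))*(-4) = -4 + (-1 - 2)*(-4) = -4 - 3*(-4) = -4 + 12 = 8)
W*j = -80*8 = -640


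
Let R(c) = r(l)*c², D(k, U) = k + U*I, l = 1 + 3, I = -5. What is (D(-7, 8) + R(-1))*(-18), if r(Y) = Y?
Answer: 774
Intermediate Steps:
l = 4
D(k, U) = k - 5*U (D(k, U) = k + U*(-5) = k - 5*U)
R(c) = 4*c²
(D(-7, 8) + R(-1))*(-18) = ((-7 - 5*8) + 4*(-1)²)*(-18) = ((-7 - 40) + 4*1)*(-18) = (-47 + 4)*(-18) = -43*(-18) = 774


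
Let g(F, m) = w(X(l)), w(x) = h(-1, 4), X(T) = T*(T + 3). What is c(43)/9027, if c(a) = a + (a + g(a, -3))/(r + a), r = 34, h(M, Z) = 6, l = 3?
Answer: 160/33099 ≈ 0.0048340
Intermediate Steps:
X(T) = T*(3 + T)
w(x) = 6
g(F, m) = 6
c(a) = a + (6 + a)/(34 + a) (c(a) = a + (a + 6)/(34 + a) = a + (6 + a)/(34 + a))
c(43)/9027 = ((6 + 43**2 + 35*43)/(34 + 43))/9027 = ((6 + 1849 + 1505)/77)*(1/9027) = ((1/77)*3360)*(1/9027) = (480/11)*(1/9027) = 160/33099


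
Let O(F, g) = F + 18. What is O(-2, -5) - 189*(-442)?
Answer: 83554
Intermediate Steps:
O(F, g) = 18 + F
O(-2, -5) - 189*(-442) = (18 - 2) - 189*(-442) = 16 + 83538 = 83554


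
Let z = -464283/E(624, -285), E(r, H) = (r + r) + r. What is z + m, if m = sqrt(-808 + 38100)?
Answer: -51587/208 + 2*sqrt(9323) ≈ -54.903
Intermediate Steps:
E(r, H) = 3*r (E(r, H) = 2*r + r = 3*r)
m = 2*sqrt(9323) (m = sqrt(37292) = 2*sqrt(9323) ≈ 193.11)
z = -51587/208 (z = -464283/(3*624) = -464283/1872 = -464283*1/1872 = -51587/208 ≈ -248.01)
z + m = -51587/208 + 2*sqrt(9323)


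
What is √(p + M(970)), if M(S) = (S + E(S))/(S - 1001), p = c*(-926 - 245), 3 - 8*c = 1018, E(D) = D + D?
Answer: √2282978570/124 ≈ 385.33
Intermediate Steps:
E(D) = 2*D
c = -1015/8 (c = 3/8 - ⅛*1018 = 3/8 - 509/4 = -1015/8 ≈ -126.88)
p = 1188565/8 (p = -1015*(-926 - 245)/8 = -1015/8*(-1171) = 1188565/8 ≈ 1.4857e+5)
M(S) = 3*S/(-1001 + S) (M(S) = (S + 2*S)/(S - 1001) = (3*S)/(-1001 + S) = 3*S/(-1001 + S))
√(p + M(970)) = √(1188565/8 + 3*970/(-1001 + 970)) = √(1188565/8 + 3*970/(-31)) = √(1188565/8 + 3*970*(-1/31)) = √(1188565/8 - 2910/31) = √(36822235/248) = √2282978570/124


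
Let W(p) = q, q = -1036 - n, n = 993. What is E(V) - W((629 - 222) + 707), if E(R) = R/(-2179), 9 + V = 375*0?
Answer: 4421200/2179 ≈ 2029.0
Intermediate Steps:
V = -9 (V = -9 + 375*0 = -9 + 0 = -9)
q = -2029 (q = -1036 - 1*993 = -1036 - 993 = -2029)
E(R) = -R/2179 (E(R) = R*(-1/2179) = -R/2179)
W(p) = -2029
E(V) - W((629 - 222) + 707) = -1/2179*(-9) - 1*(-2029) = 9/2179 + 2029 = 4421200/2179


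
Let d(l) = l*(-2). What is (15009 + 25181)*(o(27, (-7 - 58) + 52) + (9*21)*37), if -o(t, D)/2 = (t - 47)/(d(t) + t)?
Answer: 7586706490/27 ≈ 2.8099e+8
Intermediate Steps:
d(l) = -2*l
o(t, D) = 2*(-47 + t)/t (o(t, D) = -2*(t - 47)/(-2*t + t) = -2*(-47 + t)/((-t)) = -2*(-47 + t)*(-1/t) = -(-2)*(-47 + t)/t = 2*(-47 + t)/t)
(15009 + 25181)*(o(27, (-7 - 58) + 52) + (9*21)*37) = (15009 + 25181)*((2 - 94/27) + (9*21)*37) = 40190*((2 - 94*1/27) + 189*37) = 40190*((2 - 94/27) + 6993) = 40190*(-40/27 + 6993) = 40190*(188771/27) = 7586706490/27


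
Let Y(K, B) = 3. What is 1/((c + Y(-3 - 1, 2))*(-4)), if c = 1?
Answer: -1/16 ≈ -0.062500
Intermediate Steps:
1/((c + Y(-3 - 1, 2))*(-4)) = 1/((1 + 3)*(-4)) = 1/(4*(-4)) = 1/(-16) = -1/16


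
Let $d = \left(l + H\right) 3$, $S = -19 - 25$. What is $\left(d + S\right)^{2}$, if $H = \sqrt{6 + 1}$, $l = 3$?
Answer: $1288 - 210 \sqrt{7} \approx 732.39$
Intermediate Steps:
$H = \sqrt{7} \approx 2.6458$
$S = -44$ ($S = -19 - 25 = -44$)
$d = 9 + 3 \sqrt{7}$ ($d = \left(3 + \sqrt{7}\right) 3 = 9 + 3 \sqrt{7} \approx 16.937$)
$\left(d + S\right)^{2} = \left(\left(9 + 3 \sqrt{7}\right) - 44\right)^{2} = \left(-35 + 3 \sqrt{7}\right)^{2}$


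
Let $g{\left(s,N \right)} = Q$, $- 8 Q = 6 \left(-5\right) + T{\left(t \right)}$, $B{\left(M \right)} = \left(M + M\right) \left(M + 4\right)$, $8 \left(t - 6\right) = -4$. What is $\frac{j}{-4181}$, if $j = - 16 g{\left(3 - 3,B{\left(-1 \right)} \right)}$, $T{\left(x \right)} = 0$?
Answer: $\frac{60}{4181} \approx 0.014351$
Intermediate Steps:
$t = \frac{11}{2}$ ($t = 6 + \frac{1}{8} \left(-4\right) = 6 - \frac{1}{2} = \frac{11}{2} \approx 5.5$)
$B{\left(M \right)} = 2 M \left(4 + M\right)$
$Q = \frac{15}{4}$ ($Q = - \frac{6 \left(-5\right) + 0}{8} = - \frac{-30 + 0}{8} = \left(- \frac{1}{8}\right) \left(-30\right) = \frac{15}{4} \approx 3.75$)
$g{\left(s,N \right)} = \frac{15}{4}$
$j = -60$ ($j = \left(-16\right) \frac{15}{4} = -60$)
$\frac{j}{-4181} = - \frac{60}{-4181} = \left(-60\right) \left(- \frac{1}{4181}\right) = \frac{60}{4181}$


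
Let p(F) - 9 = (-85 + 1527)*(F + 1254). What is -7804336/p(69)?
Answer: -7804336/1907775 ≈ -4.0908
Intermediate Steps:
p(F) = 1808277 + 1442*F (p(F) = 9 + (-85 + 1527)*(F + 1254) = 9 + 1442*(1254 + F) = 9 + (1808268 + 1442*F) = 1808277 + 1442*F)
-7804336/p(69) = -7804336/(1808277 + 1442*69) = -7804336/(1808277 + 99498) = -7804336/1907775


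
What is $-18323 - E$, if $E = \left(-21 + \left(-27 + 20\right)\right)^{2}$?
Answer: $-19107$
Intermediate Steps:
$E = 784$ ($E = \left(-21 - 7\right)^{2} = \left(-28\right)^{2} = 784$)
$-18323 - E = -18323 - 784 = -19107$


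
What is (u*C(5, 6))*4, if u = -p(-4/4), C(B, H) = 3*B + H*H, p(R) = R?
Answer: 204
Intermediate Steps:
C(B, H) = H² + 3*B (C(B, H) = 3*B + H² = H² + 3*B)
u = 1 (u = -(-4)/4 = -1*(-1) = 1)
(u*C(5, 6))*4 = (1*(6² + 3*5))*4 = (1*(36 + 15))*4 = (1*51)*4 = 51*4 = 204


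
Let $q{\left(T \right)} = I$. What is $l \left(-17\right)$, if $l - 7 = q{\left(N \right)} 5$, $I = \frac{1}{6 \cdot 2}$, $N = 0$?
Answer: $- \frac{1513}{12} \approx -126.08$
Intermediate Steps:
$I = \frac{1}{12} \approx 0.083333$
$q{\left(T \right)} = \frac{1}{12}$
$l = \frac{89}{12}$ ($l = 7 + \frac{1}{12} \cdot 5 = 7 + \frac{5}{12} = \frac{89}{12} \approx 7.4167$)
$l \left(-17\right) = \frac{89}{12} \left(-17\right) = - \frac{1513}{12}$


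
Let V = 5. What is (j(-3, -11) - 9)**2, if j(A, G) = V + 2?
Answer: 4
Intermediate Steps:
j(A, G) = 7 (j(A, G) = 5 + 2 = 7)
(j(-3, -11) - 9)**2 = (7 - 9)**2 = (-2)**2 = 4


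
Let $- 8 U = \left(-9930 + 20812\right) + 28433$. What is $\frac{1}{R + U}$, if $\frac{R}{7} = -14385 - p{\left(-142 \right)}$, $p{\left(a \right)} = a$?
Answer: $- \frac{8}{836923} \approx -9.5588 \cdot 10^{-6}$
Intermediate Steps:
$U = - \frac{39315}{8}$ ($U = - \frac{\left(-9930 + 20812\right) + 28433}{8} = - \frac{10882 + 28433}{8} = \left(- \frac{1}{8}\right) 39315 = - \frac{39315}{8} \approx -4914.4$)
$R = -99701$ ($R = 7 \left(-14385 - -142\right) = 7 \left(-14385 + 142\right) = 7 \left(-14243\right) = -99701$)
$\frac{1}{R + U} = \frac{1}{-99701 - \frac{39315}{8}} = \frac{1}{- \frac{836923}{8}} = - \frac{8}{836923}$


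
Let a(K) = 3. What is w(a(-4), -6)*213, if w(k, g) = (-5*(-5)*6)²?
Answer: 4792500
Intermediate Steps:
w(k, g) = 22500 (w(k, g) = (25*6)² = 150² = 22500)
w(a(-4), -6)*213 = 22500*213 = 4792500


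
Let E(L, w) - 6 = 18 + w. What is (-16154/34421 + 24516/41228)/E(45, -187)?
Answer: -44467031/57828691261 ≈ -0.00076894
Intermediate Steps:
E(L, w) = 24 + w (E(L, w) = 6 + (18 + w) = 24 + w)
(-16154/34421 + 24516/41228)/E(45, -187) = (-16154/34421 + 24516/41228)/(24 - 187) = (-16154*1/34421 + 24516*(1/41228))/(-163) = (-16154/34421 + 6129/10307)*(-1/163) = (44467031/354777247)*(-1/163) = -44467031/57828691261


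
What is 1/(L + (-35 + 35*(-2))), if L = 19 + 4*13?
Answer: -1/34 ≈ -0.029412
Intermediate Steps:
L = 71 (L = 19 + 52 = 71)
1/(L + (-35 + 35*(-2))) = 1/(71 + (-35 + 35*(-2))) = 1/(71 + (-35 - 70)) = 1/(71 - 105) = 1/(-34) = -1/34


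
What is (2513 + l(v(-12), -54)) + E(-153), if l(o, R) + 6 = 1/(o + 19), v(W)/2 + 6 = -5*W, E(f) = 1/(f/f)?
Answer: 318517/127 ≈ 2508.0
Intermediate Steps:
E(f) = 1 (E(f) = 1/1 = 1)
v(W) = -12 - 10*W (v(W) = -12 + 2*(-5*W) = -12 - 10*W)
l(o, R) = -6 + 1/(19 + o) (l(o, R) = -6 + 1/(o + 19) = -6 + 1/(19 + o))
(2513 + l(v(-12), -54)) + E(-153) = (2513 + (-113 - 6*(-12 - 10*(-12)))/(19 + (-12 - 10*(-12)))) + 1 = (2513 + (-113 - 6*(-12 + 120))/(19 + (-12 + 120))) + 1 = (2513 + (-113 - 6*108)/(19 + 108)) + 1 = (2513 + (-113 - 648)/127) + 1 = (2513 + (1/127)*(-761)) + 1 = (2513 - 761/127) + 1 = 318390/127 + 1 = 318517/127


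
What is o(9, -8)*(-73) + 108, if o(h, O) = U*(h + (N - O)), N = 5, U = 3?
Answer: -4710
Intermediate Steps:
o(h, O) = 15 - 3*O + 3*h (o(h, O) = 3*(h + (5 - O)) = 3*(5 + h - O) = 15 - 3*O + 3*h)
o(9, -8)*(-73) + 108 = (15 - 3*(-8) + 3*9)*(-73) + 108 = (15 + 24 + 27)*(-73) + 108 = 66*(-73) + 108 = -4818 + 108 = -4710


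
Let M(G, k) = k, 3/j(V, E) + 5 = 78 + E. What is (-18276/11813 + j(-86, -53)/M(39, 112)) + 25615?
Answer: 677760685999/26461120 ≈ 25613.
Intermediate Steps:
j(V, E) = 3/(73 + E) (j(V, E) = 3/(-5 + (78 + E)) = 3/(73 + E))
(-18276/11813 + j(-86, -53)/M(39, 112)) + 25615 = (-18276/11813 + (3/(73 - 53))/112) + 25615 = (-18276*1/11813 + (3/20)*(1/112)) + 25615 = (-18276/11813 + (3*(1/20))*(1/112)) + 25615 = (-18276/11813 + (3/20)*(1/112)) + 25615 = (-18276/11813 + 3/2240) + 25615 = -40902801/26461120 + 25615 = 677760685999/26461120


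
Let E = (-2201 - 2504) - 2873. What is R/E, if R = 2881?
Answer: -2881/7578 ≈ -0.38018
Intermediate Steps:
E = -7578 (E = -4705 - 2873 = -7578)
R/E = 2881/(-7578) = 2881*(-1/7578) = -2881/7578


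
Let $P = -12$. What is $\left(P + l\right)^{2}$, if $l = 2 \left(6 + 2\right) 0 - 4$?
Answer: $256$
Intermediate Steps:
$l = -4$ ($l = 2 \cdot 8 \cdot 0 - 4 = 16 \cdot 0 - 4 = 0 - 4 = -4$)
$\left(P + l\right)^{2} = \left(-12 - 4\right)^{2} = \left(-16\right)^{2} = 256$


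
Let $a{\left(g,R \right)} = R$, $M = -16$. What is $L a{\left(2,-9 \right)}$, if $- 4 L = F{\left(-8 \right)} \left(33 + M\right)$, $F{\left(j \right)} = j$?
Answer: $-306$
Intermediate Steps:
$L = 34$ ($L = - \frac{\left(-8\right) \left(33 - 16\right)}{4} = - \frac{\left(-8\right) 17}{4} = \left(- \frac{1}{4}\right) \left(-136\right) = 34$)
$L a{\left(2,-9 \right)} = 34 \left(-9\right) = -306$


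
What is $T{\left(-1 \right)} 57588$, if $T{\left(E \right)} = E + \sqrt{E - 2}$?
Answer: $-57588 + 57588 i \sqrt{3} \approx -57588.0 + 99745.0 i$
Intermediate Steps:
$T{\left(E \right)} = E + \sqrt{-2 + E}$
$T{\left(-1 \right)} 57588 = \left(-1 + \sqrt{-2 - 1}\right) 57588 = \left(-1 + \sqrt{-3}\right) 57588 = \left(-1 + i \sqrt{3}\right) 57588 = -57588 + 57588 i \sqrt{3}$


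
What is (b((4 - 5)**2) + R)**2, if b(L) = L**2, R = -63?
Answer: 3844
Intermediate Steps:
(b((4 - 5)**2) + R)**2 = (((4 - 5)**2)**2 - 63)**2 = (((-1)**2)**2 - 63)**2 = (1**2 - 63)**2 = (1 - 63)**2 = (-62)**2 = 3844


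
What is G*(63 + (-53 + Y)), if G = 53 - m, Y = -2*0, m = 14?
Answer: 390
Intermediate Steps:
Y = 0
G = 39 (G = 53 - 1*14 = 53 - 14 = 39)
G*(63 + (-53 + Y)) = 39*(63 + (-53 + 0)) = 39*(63 - 53) = 39*10 = 390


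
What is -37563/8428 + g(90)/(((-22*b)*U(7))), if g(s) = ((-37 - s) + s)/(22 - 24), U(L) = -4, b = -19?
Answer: -31480627/7045808 ≈ -4.4680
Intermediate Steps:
g(s) = 37/2 (g(s) = -37/(-2) = -37*(-1/2) = 37/2)
-37563/8428 + g(90)/(((-22*b)*U(7))) = -37563/8428 + 37/(2*((-22*(-19)*(-4)))) = -37563*1/8428 + 37/(2*((418*(-4)))) = -37563/8428 + (37/2)/(-1672) = -37563/8428 + (37/2)*(-1/1672) = -37563/8428 - 37/3344 = -31480627/7045808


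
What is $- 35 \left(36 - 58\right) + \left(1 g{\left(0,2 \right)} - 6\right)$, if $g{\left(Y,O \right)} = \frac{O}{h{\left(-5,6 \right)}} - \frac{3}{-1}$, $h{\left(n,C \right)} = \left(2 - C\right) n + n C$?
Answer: $\frac{3834}{5} \approx 766.8$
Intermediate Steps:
$h{\left(n,C \right)} = C n + n \left(2 - C\right)$ ($h{\left(n,C \right)} = n \left(2 - C\right) + C n = C n + n \left(2 - C\right)$)
$g{\left(Y,O \right)} = 3 - \frac{O}{10}$ ($g{\left(Y,O \right)} = \frac{O}{2 \left(-5\right)} - \frac{3}{-1} = \frac{O}{-10} - -3 = O \left(- \frac{1}{10}\right) + 3 = - \frac{O}{10} + 3 = 3 - \frac{O}{10}$)
$- 35 \left(36 - 58\right) + \left(1 g{\left(0,2 \right)} - 6\right) = - 35 \left(36 - 58\right) - \left(6 - \left(3 - \frac{1}{5}\right)\right) = \left(-35\right) \left(-22\right) - \left(6 - \left(3 - \frac{1}{5}\right)\right) = 770 + \left(1 \cdot \frac{14}{5} - 6\right) = 770 + \left(\frac{14}{5} - 6\right) = 770 - \frac{16}{5} = \frac{3834}{5}$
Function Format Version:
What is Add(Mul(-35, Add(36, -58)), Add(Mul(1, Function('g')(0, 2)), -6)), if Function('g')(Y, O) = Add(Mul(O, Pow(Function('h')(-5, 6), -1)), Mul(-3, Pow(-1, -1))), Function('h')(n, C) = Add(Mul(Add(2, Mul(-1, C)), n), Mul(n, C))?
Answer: Rational(3834, 5) ≈ 766.80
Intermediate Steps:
Function('h')(n, C) = Add(Mul(C, n), Mul(n, Add(2, Mul(-1, C)))) (Function('h')(n, C) = Add(Mul(n, Add(2, Mul(-1, C))), Mul(C, n)) = Add(Mul(C, n), Mul(n, Add(2, Mul(-1, C)))))
Function('g')(Y, O) = Add(3, Mul(Rational(-1, 10), O)) (Function('g')(Y, O) = Add(Mul(O, Pow(Mul(2, -5), -1)), Mul(-3, Pow(-1, -1))) = Add(Mul(O, Pow(-10, -1)), Mul(-3, -1)) = Add(Mul(O, Rational(-1, 10)), 3) = Add(Mul(Rational(-1, 10), O), 3) = Add(3, Mul(Rational(-1, 10), O)))
Add(Mul(-35, Add(36, -58)), Add(Mul(1, Function('g')(0, 2)), -6)) = Add(Mul(-35, Add(36, -58)), Add(Mul(1, Add(3, Mul(Rational(-1, 10), 2))), -6)) = Add(Mul(-35, -22), Add(Mul(1, Add(3, Rational(-1, 5))), -6)) = Add(770, Add(Mul(1, Rational(14, 5)), -6)) = Add(770, Add(Rational(14, 5), -6)) = Add(770, Rational(-16, 5)) = Rational(3834, 5)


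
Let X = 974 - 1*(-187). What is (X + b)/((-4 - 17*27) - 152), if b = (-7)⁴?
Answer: -3562/615 ≈ -5.7919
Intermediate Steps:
b = 2401
X = 1161 (X = 974 + 187 = 1161)
(X + b)/((-4 - 17*27) - 152) = (1161 + 2401)/((-4 - 17*27) - 152) = 3562/((-4 - 459) - 152) = 3562/(-463 - 152) = 3562/(-615) = 3562*(-1/615) = -3562/615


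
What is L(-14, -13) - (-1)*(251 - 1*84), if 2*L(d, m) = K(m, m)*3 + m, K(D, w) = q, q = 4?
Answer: 333/2 ≈ 166.50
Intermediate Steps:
K(D, w) = 4
L(d, m) = 6 + m/2 (L(d, m) = (4*3 + m)/2 = (12 + m)/2 = 6 + m/2)
L(-14, -13) - (-1)*(251 - 1*84) = (6 + (½)*(-13)) - (-1)*(251 - 1*84) = (6 - 13/2) - (-1)*(251 - 84) = -½ - (-1)*167 = -½ - 1*(-167) = -½ + 167 = 333/2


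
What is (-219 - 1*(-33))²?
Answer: 34596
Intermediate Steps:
(-219 - 1*(-33))² = (-219 + 33)² = (-186)² = 34596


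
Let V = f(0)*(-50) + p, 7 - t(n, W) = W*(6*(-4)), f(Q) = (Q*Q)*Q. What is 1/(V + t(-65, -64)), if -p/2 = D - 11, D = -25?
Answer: -1/1457 ≈ -0.00068634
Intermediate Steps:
p = 72 (p = -2*(-25 - 11) = -2*(-36) = 72)
f(Q) = Q**3 (f(Q) = Q**2*Q = Q**3)
t(n, W) = 7 + 24*W (t(n, W) = 7 - W*6*(-4) = 7 - W*(-24) = 7 - (-24)*W = 7 + 24*W)
V = 72 (V = 0**3*(-50) + 72 = 0*(-50) + 72 = 0 + 72 = 72)
1/(V + t(-65, -64)) = 1/(72 + (7 + 24*(-64))) = 1/(72 + (7 - 1536)) = 1/(72 - 1529) = 1/(-1457) = -1/1457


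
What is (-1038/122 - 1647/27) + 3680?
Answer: 220240/61 ≈ 3610.5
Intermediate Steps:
(-1038/122 - 1647/27) + 3680 = (-1038*1/122 - 1647*1/27) + 3680 = (-519/61 - 61) + 3680 = -4240/61 + 3680 = 220240/61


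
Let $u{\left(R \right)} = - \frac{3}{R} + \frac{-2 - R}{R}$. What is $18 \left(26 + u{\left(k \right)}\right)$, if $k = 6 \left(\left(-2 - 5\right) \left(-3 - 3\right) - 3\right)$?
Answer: $\frac{5845}{13} \approx 449.62$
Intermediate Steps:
$k = 234$ ($k = 6 \left(\left(-7\right) \left(-6\right) - 3\right) = 6 \left(42 - 3\right) = 6 \cdot 39 = 234$)
$u{\left(R \right)} = - \frac{3}{R} + \frac{-2 - R}{R}$
$18 \left(26 + u{\left(k \right)}\right) = 18 \left(26 + \frac{-5 - 234}{234}\right) = 18 \left(26 + \frac{1}{234} \left(-239\right)\right) = 18 \left(26 - \frac{239}{234}\right) = 18 \cdot \frac{5845}{234} = \frac{5845}{13}$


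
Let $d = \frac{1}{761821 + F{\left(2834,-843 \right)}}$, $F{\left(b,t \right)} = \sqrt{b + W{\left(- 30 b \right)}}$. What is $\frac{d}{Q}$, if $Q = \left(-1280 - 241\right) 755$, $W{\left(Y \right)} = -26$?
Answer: $- \frac{761821}{666472207539281715} + \frac{2 \sqrt{78}}{222157402513093905} \approx -1.143 \cdot 10^{-12}$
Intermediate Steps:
$F{\left(b,t \right)} = \sqrt{-26 + b}$ ($F{\left(b,t \right)} = \sqrt{b - 26} = \sqrt{-26 + b}$)
$d = \frac{1}{761821 + 6 \sqrt{78}}$ ($d = \frac{1}{761821 + \sqrt{-26 + 2834}} = \frac{1}{761821 + \sqrt{2808}} = \frac{1}{761821 + 6 \sqrt{78}} \approx 1.3126 \cdot 10^{-6}$)
$Q = -1148355$ ($Q = \left(-1521\right) 755 = -1148355$)
$\frac{d}{Q} = \frac{\frac{761821}{580371233233} - \frac{6 \sqrt{78}}{580371233233}}{-1148355} = \left(\frac{761821}{580371233233} - \frac{6 \sqrt{78}}{580371233233}\right) \left(- \frac{1}{1148355}\right) = - \frac{761821}{666472207539281715} + \frac{2 \sqrt{78}}{222157402513093905}$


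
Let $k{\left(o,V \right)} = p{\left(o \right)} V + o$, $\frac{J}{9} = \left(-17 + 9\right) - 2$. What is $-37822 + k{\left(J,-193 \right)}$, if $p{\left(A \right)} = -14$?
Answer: $-35210$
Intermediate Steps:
$J = -90$ ($J = 9 \left(\left(-17 + 9\right) - 2\right) = 9 \left(-8 - 2\right) = 9 \left(-10\right) = -90$)
$k{\left(o,V \right)} = o - 14 V$ ($k{\left(o,V \right)} = - 14 V + o = o - 14 V$)
$-37822 + k{\left(J,-193 \right)} = -37822 - -2612 = -37822 + \left(-90 + 2702\right) = -37822 + 2612 = -35210$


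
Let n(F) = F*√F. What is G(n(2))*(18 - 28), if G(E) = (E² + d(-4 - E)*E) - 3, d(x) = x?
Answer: 30 + 80*√2 ≈ 143.14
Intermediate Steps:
n(F) = F^(3/2)
G(E) = -3 + E² + E*(-4 - E) (G(E) = (E² + (-4 - E)*E) - 3 = (E² + E*(-4 - E)) - 3 = -3 + E² + E*(-4 - E))
G(n(2))*(18 - 28) = (-3 - 8*√2)*(18 - 28) = (-3 - 8*√2)*(-10) = 30 + 80*√2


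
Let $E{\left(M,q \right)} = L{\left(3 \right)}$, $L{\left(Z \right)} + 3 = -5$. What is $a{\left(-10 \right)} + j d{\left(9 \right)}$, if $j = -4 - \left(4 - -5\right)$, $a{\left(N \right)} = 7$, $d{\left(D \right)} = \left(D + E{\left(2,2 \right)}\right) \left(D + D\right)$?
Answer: $-227$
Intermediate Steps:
$L{\left(Z \right)} = -8$ ($L{\left(Z \right)} = -3 - 5 = -8$)
$E{\left(M,q \right)} = -8$
$d{\left(D \right)} = 2 D \left(-8 + D\right)$ ($d{\left(D \right)} = \left(D - 8\right) \left(D + D\right) = \left(-8 + D\right) 2 D = 2 D \left(-8 + D\right)$)
$j = -13$ ($j = -4 - \left(4 + 5\right) = -4 - 9 = -13$)
$a{\left(-10 \right)} + j d{\left(9 \right)} = 7 - 13 \cdot 2 \cdot 9 \left(-8 + 9\right) = 7 - 13 \cdot 2 \cdot 9 \cdot 1 = 7 - 234 = -227$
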